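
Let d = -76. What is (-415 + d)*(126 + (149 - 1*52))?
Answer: -109493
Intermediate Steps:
(-415 + d)*(126 + (149 - 1*52)) = (-415 - 76)*(126 + (149 - 1*52)) = -491*(126 + (149 - 52)) = -491*(126 + 97) = -491*223 = -109493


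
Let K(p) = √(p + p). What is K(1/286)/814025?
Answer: √143/116405575 ≈ 1.0273e-7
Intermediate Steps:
K(p) = √2*√p (K(p) = √(2*p) = √2*√p)
K(1/286)/814025 = (√2*√(1/286))/814025 = (√2*√(1/286))*(1/814025) = (√2*(√286/286))*(1/814025) = (√143/143)*(1/814025) = √143/116405575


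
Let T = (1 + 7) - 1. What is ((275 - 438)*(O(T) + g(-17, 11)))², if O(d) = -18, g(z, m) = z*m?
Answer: 1116562225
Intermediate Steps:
g(z, m) = m*z
T = 7 (T = 8 - 1 = 7)
((275 - 438)*(O(T) + g(-17, 11)))² = ((275 - 438)*(-18 + 11*(-17)))² = (-163*(-18 - 187))² = (-163*(-205))² = 33415² = 1116562225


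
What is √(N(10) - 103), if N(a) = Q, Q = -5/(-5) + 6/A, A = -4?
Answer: 3*I*√46/2 ≈ 10.173*I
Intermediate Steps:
Q = -½ (Q = -5/(-5) + 6/(-4) = -5*(-⅕) + 6*(-¼) = 1 - 3/2 = -½ ≈ -0.50000)
N(a) = -½
√(N(10) - 103) = √(-½ - 103) = √(-207/2) = 3*I*√46/2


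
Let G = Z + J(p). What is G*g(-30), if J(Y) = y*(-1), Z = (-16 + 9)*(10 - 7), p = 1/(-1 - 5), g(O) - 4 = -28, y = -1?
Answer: 480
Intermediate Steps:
g(O) = -24 (g(O) = 4 - 28 = -24)
p = -⅙ (p = 1/(-6) = -⅙ ≈ -0.16667)
Z = -21 (Z = -7*3 = -21)
J(Y) = 1 (J(Y) = -1*(-1) = 1)
G = -20 (G = -21 + 1 = -20)
G*g(-30) = -20*(-24) = 480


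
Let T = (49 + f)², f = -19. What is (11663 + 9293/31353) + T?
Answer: 393897032/31353 ≈ 12563.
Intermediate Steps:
T = 900 (T = (49 - 19)² = 30² = 900)
(11663 + 9293/31353) + T = (11663 + 9293/31353) + 900 = 365679332/31353 + 900 = 393897032/31353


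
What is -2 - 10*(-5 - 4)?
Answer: 88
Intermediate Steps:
-2 - 10*(-5 - 4) = -2 - 10*(-9) = -2 + 90 = 88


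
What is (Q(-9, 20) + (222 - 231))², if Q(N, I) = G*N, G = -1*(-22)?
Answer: 42849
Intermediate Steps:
G = 22
Q(N, I) = 22*N
(Q(-9, 20) + (222 - 231))² = (22*(-9) + (222 - 231))² = (-198 - 9)² = (-207)² = 42849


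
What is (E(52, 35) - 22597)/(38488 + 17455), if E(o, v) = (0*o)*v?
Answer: -22597/55943 ≈ -0.40393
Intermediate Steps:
E(o, v) = 0 (E(o, v) = 0*v = 0)
(E(52, 35) - 22597)/(38488 + 17455) = (0 - 22597)/(38488 + 17455) = -22597/55943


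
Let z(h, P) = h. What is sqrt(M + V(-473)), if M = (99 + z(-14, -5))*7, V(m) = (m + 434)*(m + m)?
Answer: sqrt(37489) ≈ 193.62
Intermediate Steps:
V(m) = 2*m*(434 + m) (V(m) = (434 + m)*(2*m) = 2*m*(434 + m))
M = 595 (M = (99 - 14)*7 = 85*7 = 595)
sqrt(M + V(-473)) = sqrt(595 + 2*(-473)*(434 - 473)) = sqrt(595 + 2*(-473)*(-39)) = sqrt(595 + 36894) = sqrt(37489)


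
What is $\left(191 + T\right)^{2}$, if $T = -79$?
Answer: $12544$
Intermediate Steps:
$\left(191 + T\right)^{2} = \left(191 - 79\right)^{2} = 112^{2} = 12544$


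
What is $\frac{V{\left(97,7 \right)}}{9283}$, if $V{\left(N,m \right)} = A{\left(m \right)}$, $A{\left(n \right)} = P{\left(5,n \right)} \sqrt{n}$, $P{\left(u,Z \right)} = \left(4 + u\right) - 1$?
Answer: $\frac{8 \sqrt{7}}{9283} \approx 0.0022801$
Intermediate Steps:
$P{\left(u,Z \right)} = 3 + u$
$A{\left(n \right)} = 8 \sqrt{n}$ ($A{\left(n \right)} = \left(3 + 5\right) \sqrt{n} = 8 \sqrt{n}$)
$V{\left(N,m \right)} = 8 \sqrt{m}$
$\frac{V{\left(97,7 \right)}}{9283} = \frac{8 \sqrt{7}}{9283}$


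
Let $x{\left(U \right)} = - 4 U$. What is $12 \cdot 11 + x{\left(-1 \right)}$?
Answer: $136$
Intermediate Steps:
$12 \cdot 11 + x{\left(-1 \right)} = 12 \cdot 11 - -4 = 132 + 4 = 136$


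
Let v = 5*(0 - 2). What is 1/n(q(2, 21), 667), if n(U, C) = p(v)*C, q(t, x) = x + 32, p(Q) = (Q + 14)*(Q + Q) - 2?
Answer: -1/54694 ≈ -1.8284e-5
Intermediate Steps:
v = -10 (v = 5*(-2) = -10)
p(Q) = -2 + 2*Q*(14 + Q) (p(Q) = (14 + Q)*(2*Q) - 2 = 2*Q*(14 + Q) - 2 = -2 + 2*Q*(14 + Q))
q(t, x) = 32 + x
n(U, C) = -82*C (n(U, C) = (-2 + 2*(-10)² + 28*(-10))*C = (-2 + 2*100 - 280)*C = (-2 + 200 - 280)*C = -82*C)
1/n(q(2, 21), 667) = 1/(-82*667) = 1/(-54694) = -1/54694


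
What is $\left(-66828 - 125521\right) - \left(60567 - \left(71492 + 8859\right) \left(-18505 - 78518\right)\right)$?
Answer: $-7796147989$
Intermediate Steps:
$\left(-66828 - 125521\right) - \left(60567 - \left(71492 + 8859\right) \left(-18505 - 78518\right)\right) = -192349 - \left(60567 - 80351 \left(-97023\right)\right) = -192349 - \left(60567 - -7795895073\right) = -192349 - \left(60567 + 7795895073\right) = -192349 - 7795955640 = -7796147989$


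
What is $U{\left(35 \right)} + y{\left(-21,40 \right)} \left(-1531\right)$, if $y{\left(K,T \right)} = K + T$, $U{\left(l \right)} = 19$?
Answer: $-29070$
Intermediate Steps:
$U{\left(35 \right)} + y{\left(-21,40 \right)} \left(-1531\right) = 19 + \left(-21 + 40\right) \left(-1531\right) = 19 + 19 \left(-1531\right) = 19 - 29089 = -29070$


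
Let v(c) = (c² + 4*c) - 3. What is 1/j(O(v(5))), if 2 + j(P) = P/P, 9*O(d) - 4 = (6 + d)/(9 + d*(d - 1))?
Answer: -1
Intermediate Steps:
v(c) = -3 + c² + 4*c
O(d) = 4/9 + (6 + d)/(9*(9 + d*(-1 + d))) (O(d) = 4/9 + ((6 + d)/(9 + d*(d - 1)))/9 = 4/9 + ((6 + d)/(9 + d*(-1 + d)))/9 = 4/9 + (6 + d)/(9*(9 + d*(-1 + d))))
j(P) = -1 (j(P) = -2 + P/P = -2 + 1 = -1)
1/j(O(v(5))) = 1/(-1) = -1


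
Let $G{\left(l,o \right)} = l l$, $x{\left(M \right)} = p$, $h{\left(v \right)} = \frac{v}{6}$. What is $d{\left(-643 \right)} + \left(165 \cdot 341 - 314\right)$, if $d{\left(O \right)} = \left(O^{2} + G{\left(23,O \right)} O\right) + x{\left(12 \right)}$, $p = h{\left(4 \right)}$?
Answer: $\frac{387761}{3} \approx 1.2925 \cdot 10^{5}$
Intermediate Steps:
$h{\left(v \right)} = \frac{v}{6}$ ($h{\left(v \right)} = v \frac{1}{6} = \frac{v}{6}$)
$p = \frac{2}{3}$ ($p = \frac{1}{6} \cdot 4 = \frac{2}{3} \approx 0.66667$)
$x{\left(M \right)} = \frac{2}{3}$
$G{\left(l,o \right)} = l^{2}$
$d{\left(O \right)} = \frac{2}{3} + O^{2} + 529 O$ ($d{\left(O \right)} = \left(O^{2} + 23^{2} O\right) + \frac{2}{3} = \left(O^{2} + 529 O\right) + \frac{2}{3} = \frac{2}{3} + O^{2} + 529 O$)
$d{\left(-643 \right)} + \left(165 \cdot 341 - 314\right) = \left(\frac{2}{3} + \left(-643\right)^{2} + 529 \left(-643\right)\right) + \left(165 \cdot 341 - 314\right) = \left(\frac{2}{3} + 413449 - 340147\right) + \left(56265 - 314\right) = \frac{219908}{3} + 55951 = \frac{387761}{3}$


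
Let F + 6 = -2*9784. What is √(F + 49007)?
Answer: √29433 ≈ 171.56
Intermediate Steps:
F = -19574 (F = -6 - 2*9784 = -6 - 19568 = -19574)
√(F + 49007) = √(-19574 + 49007) = √29433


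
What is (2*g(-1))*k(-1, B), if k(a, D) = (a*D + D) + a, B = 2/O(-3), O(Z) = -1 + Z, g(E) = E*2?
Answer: 4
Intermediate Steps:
g(E) = 2*E
B = -½ (B = 2/(-1 - 3) = 2/(-4) = 2*(-¼) = -½ ≈ -0.50000)
k(a, D) = D + a + D*a (k(a, D) = (D*a + D) + a = (D + D*a) + a = D + a + D*a)
(2*g(-1))*k(-1, B) = (2*(2*(-1)))*(-½ - 1 - ½*(-1)) = (2*(-2))*(-½ - 1 + ½) = -4*(-1) = 4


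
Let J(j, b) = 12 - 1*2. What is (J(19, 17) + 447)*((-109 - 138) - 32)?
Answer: -127503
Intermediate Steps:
J(j, b) = 10 (J(j, b) = 12 - 2 = 10)
(J(19, 17) + 447)*((-109 - 138) - 32) = (10 + 447)*((-109 - 138) - 32) = 457*(-247 - 32) = 457*(-279) = -127503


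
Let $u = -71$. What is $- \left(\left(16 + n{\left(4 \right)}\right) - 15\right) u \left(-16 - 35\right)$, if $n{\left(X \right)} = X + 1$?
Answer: $-21726$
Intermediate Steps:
$n{\left(X \right)} = 1 + X$
$- \left(\left(16 + n{\left(4 \right)}\right) - 15\right) u \left(-16 - 35\right) = - \left(\left(16 + \left(1 + 4\right)\right) - 15\right) \left(-71\right) \left(-16 - 35\right) = - \left(\left(16 + 5\right) - 15\right) \left(-71\right) \left(-16 - 35\right) = - \left(21 - 15\right) \left(-71\right) \left(-51\right) = - 6 \left(-71\right) \left(-51\right) = - \left(-426\right) \left(-51\right) = \left(-1\right) 21726 = -21726$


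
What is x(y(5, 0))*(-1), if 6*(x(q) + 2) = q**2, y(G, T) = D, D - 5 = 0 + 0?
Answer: -13/6 ≈ -2.1667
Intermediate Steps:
D = 5 (D = 5 + (0 + 0) = 5 + 0 = 5)
y(G, T) = 5
x(q) = -2 + q**2/6
x(y(5, 0))*(-1) = (-2 + (1/6)*5**2)*(-1) = (-2 + (1/6)*25)*(-1) = (-2 + 25/6)*(-1) = (13/6)*(-1) = -13/6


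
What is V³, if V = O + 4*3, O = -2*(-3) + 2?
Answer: 8000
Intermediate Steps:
O = 8 (O = 6 + 2 = 8)
V = 20 (V = 8 + 4*3 = 8 + 12 = 20)
V³ = 20³ = 8000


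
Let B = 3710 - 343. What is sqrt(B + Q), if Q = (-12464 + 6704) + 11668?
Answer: 5*sqrt(371) ≈ 96.307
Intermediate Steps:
Q = 5908 (Q = -5760 + 11668 = 5908)
B = 3367
sqrt(B + Q) = sqrt(3367 + 5908) = sqrt(9275) = 5*sqrt(371)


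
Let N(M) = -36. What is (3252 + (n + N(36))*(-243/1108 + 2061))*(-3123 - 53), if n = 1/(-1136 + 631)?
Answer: 6303386772762/27977 ≈ 2.2531e+8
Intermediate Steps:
n = -1/505 (n = 1/(-505) = -1/505 ≈ -0.0019802)
(3252 + (n + N(36))*(-243/1108 + 2061))*(-3123 - 53) = (3252 + (-1/505 - 36)*(-243/1108 + 2061))*(-3123 - 53) = (3252 - 18181*(-243*1/1108 + 2061)/505)*(-3176) = (3252 - 18181*(-243/1108 + 2061)/505)*(-3176) = (3252 - 18181/505*2283345/1108)*(-3176) = (3252 - 8302699089/111908)*(-3176) = -7938774273/111908*(-3176) = 6303386772762/27977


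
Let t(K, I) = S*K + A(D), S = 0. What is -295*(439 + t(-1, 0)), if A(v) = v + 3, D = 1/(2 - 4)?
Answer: -260485/2 ≈ -1.3024e+5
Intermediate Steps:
D = -1/2 (D = 1/(-2) = -1/2 ≈ -0.50000)
A(v) = 3 + v
t(K, I) = 5/2 (t(K, I) = 0*K + (3 - 1/2) = 0 + 5/2 = 5/2)
-295*(439 + t(-1, 0)) = -295*(439 + 5/2) = -295*883/2 = -260485/2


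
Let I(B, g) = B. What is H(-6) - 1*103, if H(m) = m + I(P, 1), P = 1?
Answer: -108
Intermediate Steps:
H(m) = 1 + m (H(m) = m + 1 = 1 + m)
H(-6) - 1*103 = (1 - 6) - 1*103 = -5 - 103 = -108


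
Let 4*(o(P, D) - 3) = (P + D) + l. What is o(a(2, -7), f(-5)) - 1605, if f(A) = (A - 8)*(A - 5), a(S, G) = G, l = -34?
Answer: -6319/4 ≈ -1579.8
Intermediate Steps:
f(A) = (-8 + A)*(-5 + A)
o(P, D) = -11/2 + D/4 + P/4 (o(P, D) = 3 + ((P + D) - 34)/4 = 3 + ((D + P) - 34)/4 = 3 + (-34 + D + P)/4 = 3 + (-17/2 + D/4 + P/4) = -11/2 + D/4 + P/4)
o(a(2, -7), f(-5)) - 1605 = (-11/2 + (40 + (-5)² - 13*(-5))/4 + (¼)*(-7)) - 1605 = (-11/2 + (40 + 25 + 65)/4 - 7/4) - 1605 = (-11/2 + (¼)*130 - 7/4) - 1605 = (-11/2 + 65/2 - 7/4) - 1605 = 101/4 - 1605 = -6319/4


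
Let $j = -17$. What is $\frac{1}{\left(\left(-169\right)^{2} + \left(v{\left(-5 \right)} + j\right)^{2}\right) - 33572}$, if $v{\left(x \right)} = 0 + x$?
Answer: $- \frac{1}{4527} \approx -0.0002209$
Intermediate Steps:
$v{\left(x \right)} = x$
$\frac{1}{\left(\left(-169\right)^{2} + \left(v{\left(-5 \right)} + j\right)^{2}\right) - 33572} = \frac{1}{\left(\left(-169\right)^{2} + \left(-5 - 17\right)^{2}\right) - 33572} = \frac{1}{\left(28561 + \left(-22\right)^{2}\right) - 33572} = \frac{1}{\left(28561 + 484\right) - 33572} = \frac{1}{29045 - 33572} = \frac{1}{-4527} = - \frac{1}{4527}$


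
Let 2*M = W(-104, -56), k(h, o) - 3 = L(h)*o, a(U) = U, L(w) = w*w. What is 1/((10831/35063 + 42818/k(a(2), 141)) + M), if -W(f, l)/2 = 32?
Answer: 2840103/124469377 ≈ 0.022818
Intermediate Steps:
L(w) = w²
k(h, o) = 3 + o*h² (k(h, o) = 3 + h²*o = 3 + o*h²)
W(f, l) = -64 (W(f, l) = -2*32 = -64)
M = -32 (M = (½)*(-64) = -32)
1/((10831/35063 + 42818/k(a(2), 141)) + M) = 1/((10831/35063 + 42818/(3 + 141*2²)) - 32) = 1/((10831*(1/35063) + 42818/(3 + 141*4)) - 32) = 1/((10831/35063 + 42818/(3 + 564)) - 32) = 1/((10831/35063 + 42818/567) - 32) = 1/(215352673/2840103 - 32) = 1/(124469377/2840103) = 2840103/124469377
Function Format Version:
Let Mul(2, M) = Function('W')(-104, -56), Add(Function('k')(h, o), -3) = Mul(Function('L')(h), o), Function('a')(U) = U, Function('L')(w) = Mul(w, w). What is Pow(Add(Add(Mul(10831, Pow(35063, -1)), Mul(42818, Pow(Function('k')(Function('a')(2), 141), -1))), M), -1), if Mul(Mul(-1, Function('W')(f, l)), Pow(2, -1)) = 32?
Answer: Rational(2840103, 124469377) ≈ 0.022818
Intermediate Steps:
Function('L')(w) = Pow(w, 2)
Function('k')(h, o) = Add(3, Mul(o, Pow(h, 2))) (Function('k')(h, o) = Add(3, Mul(Pow(h, 2), o)) = Add(3, Mul(o, Pow(h, 2))))
Function('W')(f, l) = -64 (Function('W')(f, l) = Mul(-2, 32) = -64)
M = -32 (M = Mul(Rational(1, 2), -64) = -32)
Pow(Add(Add(Mul(10831, Pow(35063, -1)), Mul(42818, Pow(Function('k')(Function('a')(2), 141), -1))), M), -1) = Pow(Add(Add(Mul(10831, Pow(35063, -1)), Mul(42818, Pow(Add(3, Mul(141, Pow(2, 2))), -1))), -32), -1) = Pow(Add(Add(Mul(10831, Rational(1, 35063)), Mul(42818, Pow(Add(3, Mul(141, 4)), -1))), -32), -1) = Pow(Add(Add(Rational(10831, 35063), Mul(42818, Pow(Add(3, 564), -1))), -32), -1) = Pow(Add(Add(Rational(10831, 35063), Mul(42818, Pow(567, -1))), -32), -1) = Pow(Add(Add(Rational(10831, 35063), Mul(42818, Rational(1, 567))), -32), -1) = Pow(Add(Add(Rational(10831, 35063), Rational(42818, 567)), -32), -1) = Pow(Add(Rational(215352673, 2840103), -32), -1) = Pow(Rational(124469377, 2840103), -1) = Rational(2840103, 124469377)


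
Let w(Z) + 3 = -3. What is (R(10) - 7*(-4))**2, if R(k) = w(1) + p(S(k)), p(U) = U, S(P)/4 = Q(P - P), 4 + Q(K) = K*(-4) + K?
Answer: 36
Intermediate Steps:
Q(K) = -4 - 3*K (Q(K) = -4 + (K*(-4) + K) = -4 + (-4*K + K) = -4 - 3*K)
S(P) = -16 (S(P) = 4*(-4 - 3*(P - P)) = 4*(-4 - 3*0) = 4*(-4 + 0) = 4*(-4) = -16)
w(Z) = -6 (w(Z) = -3 - 3 = -6)
R(k) = -22 (R(k) = -6 - 16 = -22)
(R(10) - 7*(-4))**2 = (-22 - 7*(-4))**2 = (-22 + 28)**2 = 6**2 = 36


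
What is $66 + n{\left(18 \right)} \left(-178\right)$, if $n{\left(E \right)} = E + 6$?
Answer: $-4206$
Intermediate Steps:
$n{\left(E \right)} = 6 + E$
$66 + n{\left(18 \right)} \left(-178\right) = 66 + \left(6 + 18\right) \left(-178\right) = 66 + 24 \left(-178\right) = 66 - 4272 = -4206$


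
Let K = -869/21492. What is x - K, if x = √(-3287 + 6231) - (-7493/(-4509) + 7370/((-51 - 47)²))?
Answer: -20585185975/8617582764 + 8*√46 ≈ 51.870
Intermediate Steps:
K = -869/21492 (K = -869*1/21492 = -869/21492 ≈ -0.040434)
x = -52597051/21652218 + 8*√46 (x = √2944 - (-7493*(-1/4509) + 7370/((-98)²)) = 8*√46 - (7493/4509 + 7370/9604) = 8*√46 - (7493/4509 + 7370*(1/9604)) = 8*√46 - (7493/4509 + 3685/4802) = 8*√46 - 1*52597051/21652218 = 8*√46 - 52597051/21652218 = -52597051/21652218 + 8*√46 ≈ 51.829)
x - K = (-52597051/21652218 + 8*√46) - 1*(-869/21492) = (-52597051/21652218 + 8*√46) + 869/21492 = -20585185975/8617582764 + 8*√46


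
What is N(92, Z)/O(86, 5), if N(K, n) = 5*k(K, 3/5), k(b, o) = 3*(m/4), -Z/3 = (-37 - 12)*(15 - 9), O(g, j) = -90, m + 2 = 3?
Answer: -1/24 ≈ -0.041667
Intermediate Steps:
m = 1 (m = -2 + 3 = 1)
Z = 882 (Z = -3*(-37 - 12)*(15 - 9) = -(-147)*6 = -3*(-294) = 882)
k(b, o) = ¾ (k(b, o) = 3*(1/4) = 3*(1*(¼)) = 3*(¼) = ¾)
N(K, n) = 15/4 (N(K, n) = 5*(¾) = 15/4)
N(92, Z)/O(86, 5) = (15/4)/(-90) = (15/4)*(-1/90) = -1/24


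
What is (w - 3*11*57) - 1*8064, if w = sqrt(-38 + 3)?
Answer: -9945 + I*sqrt(35) ≈ -9945.0 + 5.9161*I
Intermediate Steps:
w = I*sqrt(35) (w = sqrt(-35) = I*sqrt(35) ≈ 5.9161*I)
(w - 3*11*57) - 1*8064 = (I*sqrt(35) - 3*11*57) - 1*8064 = (I*sqrt(35) - 33*57) - 8064 = (I*sqrt(35) - 1881) - 8064 = (-1881 + I*sqrt(35)) - 8064 = -9945 + I*sqrt(35)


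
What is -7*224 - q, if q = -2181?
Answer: 613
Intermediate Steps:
-7*224 - q = -7*224 - 1*(-2181) = -1568 + 2181 = 613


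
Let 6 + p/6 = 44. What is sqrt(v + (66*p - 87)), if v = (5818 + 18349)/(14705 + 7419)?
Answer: sqrt(1830878981761)/11062 ≈ 122.32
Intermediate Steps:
p = 228 (p = -36 + 6*44 = -36 + 264 = 228)
v = 24167/22124 ≈ 1.0923
sqrt(v + (66*p - 87)) = sqrt(24167/22124 + (66*228 - 87)) = sqrt(24167/22124 + (15048 - 87)) = sqrt(24167/22124 + 14961) = sqrt(331021331/22124) = sqrt(1830878981761)/11062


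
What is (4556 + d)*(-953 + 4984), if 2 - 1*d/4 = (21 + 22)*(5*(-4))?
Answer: 32264124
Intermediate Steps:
d = 3448 (d = 8 - 4*(21 + 22)*5*(-4) = 8 - 172*(-20) = 8 - 4*(-860) = 8 + 3440 = 3448)
(4556 + d)*(-953 + 4984) = (4556 + 3448)*(-953 + 4984) = 8004*4031 = 32264124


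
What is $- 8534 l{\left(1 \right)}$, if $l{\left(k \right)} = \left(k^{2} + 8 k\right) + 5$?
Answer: $-119476$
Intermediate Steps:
$l{\left(k \right)} = 5 + k^{2} + 8 k$
$- 8534 l{\left(1 \right)} = - 8534 \left(5 + 1^{2} + 8 \cdot 1\right) = - 8534 \left(5 + 1 + 8\right) = \left(-8534\right) 14 = -119476$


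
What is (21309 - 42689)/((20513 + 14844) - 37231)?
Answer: 10690/937 ≈ 11.409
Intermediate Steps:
(21309 - 42689)/((20513 + 14844) - 37231) = -21380/(35357 - 37231) = -21380/(-1874) = -21380*(-1/1874) = 10690/937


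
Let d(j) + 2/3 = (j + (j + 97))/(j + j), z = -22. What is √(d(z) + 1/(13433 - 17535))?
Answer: I*√34292471829/135366 ≈ 1.368*I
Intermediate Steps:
d(j) = -⅔ + (97 + 2*j)/(2*j) (d(j) = -⅔ + (j + (j + 97))/(j + j) = -⅔ + (j + (97 + j))/((2*j)) = -⅔ + (97 + 2*j)*(1/(2*j)) = -⅔ + (97 + 2*j)/(2*j))
√(d(z) + 1/(13433 - 17535)) = √((⅙)*(291 + 2*(-22))/(-22) + 1/(13433 - 17535)) = √((⅙)*(-1/22)*(291 - 44) + 1/(-4102)) = √((⅙)*(-1/22)*247 - 1/4102) = √(-247/132 - 1/4102) = √(-506663/270732) = I*√34292471829/135366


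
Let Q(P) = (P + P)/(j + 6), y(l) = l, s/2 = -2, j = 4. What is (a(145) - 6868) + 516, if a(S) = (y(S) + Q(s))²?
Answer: 361041/25 ≈ 14442.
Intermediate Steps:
s = -4 (s = 2*(-2) = -4)
Q(P) = P/5 (Q(P) = (P + P)/(4 + 6) = (2*P)/10 = (2*P)*(⅒) = P/5)
a(S) = (-⅘ + S)² (a(S) = (S + (⅕)*(-4))² = (S - ⅘)² = (-⅘ + S)²)
(a(145) - 6868) + 516 = ((-4 + 5*145)²/25 - 6868) + 516 = ((-4 + 725)²/25 - 6868) + 516 = ((1/25)*721² - 6868) + 516 = ((1/25)*519841 - 6868) + 516 = (519841/25 - 6868) + 516 = 348141/25 + 516 = 361041/25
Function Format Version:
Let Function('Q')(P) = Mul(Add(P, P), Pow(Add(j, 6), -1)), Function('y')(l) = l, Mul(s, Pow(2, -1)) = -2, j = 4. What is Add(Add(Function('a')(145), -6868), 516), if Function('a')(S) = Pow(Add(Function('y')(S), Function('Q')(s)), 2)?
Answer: Rational(361041, 25) ≈ 14442.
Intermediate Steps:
s = -4 (s = Mul(2, -2) = -4)
Function('Q')(P) = Mul(Rational(1, 5), P) (Function('Q')(P) = Mul(Add(P, P), Pow(Add(4, 6), -1)) = Mul(Mul(2, P), Pow(10, -1)) = Mul(Mul(2, P), Rational(1, 10)) = Mul(Rational(1, 5), P))
Function('a')(S) = Pow(Add(Rational(-4, 5), S), 2) (Function('a')(S) = Pow(Add(S, Mul(Rational(1, 5), -4)), 2) = Pow(Add(S, Rational(-4, 5)), 2) = Pow(Add(Rational(-4, 5), S), 2))
Add(Add(Function('a')(145), -6868), 516) = Add(Add(Mul(Rational(1, 25), Pow(Add(-4, Mul(5, 145)), 2)), -6868), 516) = Add(Add(Mul(Rational(1, 25), Pow(Add(-4, 725), 2)), -6868), 516) = Add(Add(Mul(Rational(1, 25), Pow(721, 2)), -6868), 516) = Add(Add(Mul(Rational(1, 25), 519841), -6868), 516) = Add(Add(Rational(519841, 25), -6868), 516) = Add(Rational(348141, 25), 516) = Rational(361041, 25)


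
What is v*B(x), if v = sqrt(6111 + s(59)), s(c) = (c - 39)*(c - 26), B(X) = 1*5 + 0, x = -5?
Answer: 5*sqrt(6771) ≈ 411.43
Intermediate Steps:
B(X) = 5 (B(X) = 5 + 0 = 5)
s(c) = (-39 + c)*(-26 + c)
v = sqrt(6771) (v = sqrt(6111 + (1014 + 59**2 - 65*59)) = sqrt(6111 + (1014 + 3481 - 3835)) = sqrt(6111 + 660) = sqrt(6771) ≈ 82.286)
v*B(x) = sqrt(6771)*5 = 5*sqrt(6771)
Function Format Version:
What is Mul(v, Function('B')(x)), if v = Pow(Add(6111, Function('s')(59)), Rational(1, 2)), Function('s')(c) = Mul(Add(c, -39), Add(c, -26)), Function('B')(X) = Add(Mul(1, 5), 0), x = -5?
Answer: Mul(5, Pow(6771, Rational(1, 2))) ≈ 411.43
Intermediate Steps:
Function('B')(X) = 5 (Function('B')(X) = Add(5, 0) = 5)
Function('s')(c) = Mul(Add(-39, c), Add(-26, c))
v = Pow(6771, Rational(1, 2)) (v = Pow(Add(6111, Add(1014, Pow(59, 2), Mul(-65, 59))), Rational(1, 2)) = Pow(Add(6111, Add(1014, 3481, -3835)), Rational(1, 2)) = Pow(Add(6111, 660), Rational(1, 2)) = Pow(6771, Rational(1, 2)) ≈ 82.286)
Mul(v, Function('B')(x)) = Mul(Pow(6771, Rational(1, 2)), 5) = Mul(5, Pow(6771, Rational(1, 2)))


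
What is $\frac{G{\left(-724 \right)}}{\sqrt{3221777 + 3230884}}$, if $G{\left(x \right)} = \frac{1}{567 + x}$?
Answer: $- \frac{\sqrt{6452661}}{1013067777} \approx -2.5074 \cdot 10^{-6}$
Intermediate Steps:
$\frac{G{\left(-724 \right)}}{\sqrt{3221777 + 3230884}} = \frac{1}{\left(567 - 724\right) \sqrt{3221777 + 3230884}} = \frac{1}{\left(-157\right) \sqrt{6452661}} = - \frac{\frac{1}{6452661} \sqrt{6452661}}{157} = - \frac{\sqrt{6452661}}{1013067777}$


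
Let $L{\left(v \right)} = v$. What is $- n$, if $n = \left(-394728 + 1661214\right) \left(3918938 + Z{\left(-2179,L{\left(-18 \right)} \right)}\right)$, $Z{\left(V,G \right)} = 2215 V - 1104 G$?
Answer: $1124227960050$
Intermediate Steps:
$Z{\left(V,G \right)} = - 1104 G + 2215 V$
$n = -1124227960050$ ($n = \left(-394728 + 1661214\right) \left(3918938 + \left(\left(-1104\right) \left(-18\right) + 2215 \left(-2179\right)\right)\right) = 1266486 \left(3918938 + \left(19872 - 4826485\right)\right) = 1266486 \left(3918938 - 4806613\right) = 1266486 \left(-887675\right) = -1124227960050$)
$- n = \left(-1\right) \left(-1124227960050\right) = 1124227960050$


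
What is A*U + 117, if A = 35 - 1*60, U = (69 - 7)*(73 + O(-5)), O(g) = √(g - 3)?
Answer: -113033 - 3100*I*√2 ≈ -1.1303e+5 - 4384.1*I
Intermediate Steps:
O(g) = √(-3 + g)
U = 4526 + 124*I*√2 (U = (69 - 7)*(73 + √(-3 - 5)) = 62*(73 + √(-8)) = 62*(73 + 2*I*√2) = 4526 + 124*I*√2 ≈ 4526.0 + 175.36*I)
A = -25 (A = 35 - 60 = -25)
A*U + 117 = -25*(4526 + 124*I*√2) + 117 = (-113150 - 3100*I*√2) + 117 = -113033 - 3100*I*√2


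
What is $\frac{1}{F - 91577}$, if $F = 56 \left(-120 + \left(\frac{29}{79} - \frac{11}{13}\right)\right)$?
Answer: $- \frac{1027}{100978571} \approx -1.017 \cdot 10^{-5}$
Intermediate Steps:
$F = - \frac{6928992}{1027}$ ($F = 56 \left(-120 + \left(29 \cdot \frac{1}{79} - \frac{11}{13}\right)\right) = 56 \left(-120 + \left(\frac{29}{79} - \frac{11}{13}\right)\right) = 56 \left(-120 - \frac{492}{1027}\right) = 56 \left(- \frac{123732}{1027}\right) = - \frac{6928992}{1027} \approx -6746.8$)
$\frac{1}{F - 91577} = \frac{1}{- \frac{6928992}{1027} - 91577} = \frac{1}{- \frac{100978571}{1027}} = - \frac{1027}{100978571}$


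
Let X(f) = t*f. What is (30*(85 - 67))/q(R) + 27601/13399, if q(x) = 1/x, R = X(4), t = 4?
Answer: 115794961/13399 ≈ 8642.1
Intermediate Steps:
X(f) = 4*f
R = 16 (R = 4*4 = 16)
(30*(85 - 67))/q(R) + 27601/13399 = (30*(85 - 67))/(1/16) + 27601/13399 = (30*18)/(1/16) + 27601*(1/13399) = 540*16 + 27601/13399 = 8640 + 27601/13399 = 115794961/13399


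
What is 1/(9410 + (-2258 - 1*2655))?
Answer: 1/4497 ≈ 0.00022237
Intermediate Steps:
1/(9410 + (-2258 - 1*2655)) = 1/(9410 + (-2258 - 2655)) = 1/(9410 - 4913) = 1/4497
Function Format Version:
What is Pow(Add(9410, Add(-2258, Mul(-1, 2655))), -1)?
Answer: Rational(1, 4497) ≈ 0.00022237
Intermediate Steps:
Pow(Add(9410, Add(-2258, Mul(-1, 2655))), -1) = Pow(Add(9410, Add(-2258, -2655)), -1) = Pow(Add(9410, -4913), -1) = Pow(4497, -1) = Rational(1, 4497)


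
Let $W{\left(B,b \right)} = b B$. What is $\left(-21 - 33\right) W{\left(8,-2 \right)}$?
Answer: $864$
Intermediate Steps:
$W{\left(B,b \right)} = B b$
$\left(-21 - 33\right) W{\left(8,-2 \right)} = \left(-21 - 33\right) 8 \left(-2\right) = \left(-54\right) \left(-16\right) = 864$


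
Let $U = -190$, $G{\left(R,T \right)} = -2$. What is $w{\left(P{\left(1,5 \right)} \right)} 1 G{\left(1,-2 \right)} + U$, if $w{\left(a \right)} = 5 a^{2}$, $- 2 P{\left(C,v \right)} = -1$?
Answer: $- \frac{385}{2} \approx -192.5$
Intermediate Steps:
$P{\left(C,v \right)} = \frac{1}{2}$ ($P{\left(C,v \right)} = \left(- \frac{1}{2}\right) \left(-1\right) = \frac{1}{2}$)
$w{\left(P{\left(1,5 \right)} \right)} 1 G{\left(1,-2 \right)} + U = \frac{5}{4} \cdot 1 \left(-2\right) - 190 = \frac{5}{4} \left(-2\right) - 190 = - \frac{5}{2} - 190 = - \frac{385}{2}$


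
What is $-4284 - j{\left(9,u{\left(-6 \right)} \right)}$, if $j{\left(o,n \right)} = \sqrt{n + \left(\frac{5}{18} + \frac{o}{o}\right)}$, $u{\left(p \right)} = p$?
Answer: $-4284 - \frac{i \sqrt{170}}{6} \approx -4284.0 - 2.1731 i$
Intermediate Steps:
$j{\left(o,n \right)} = \sqrt{\frac{23}{18} + n}$ ($j{\left(o,n \right)} = \sqrt{n + \left(5 \cdot \frac{1}{18} + 1\right)} = \sqrt{n + \left(\frac{5}{18} + 1\right)} = \sqrt{n + \frac{23}{18}} = \sqrt{\frac{23}{18} + n}$)
$-4284 - j{\left(9,u{\left(-6 \right)} \right)} = -4284 - \frac{\sqrt{46 + 36 \left(-6\right)}}{6} = -4284 - \frac{\sqrt{46 - 216}}{6} = -4284 - \frac{\sqrt{-170}}{6} = -4284 - \frac{i \sqrt{170}}{6}$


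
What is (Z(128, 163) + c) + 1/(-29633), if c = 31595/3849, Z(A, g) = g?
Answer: 19527609757/114057417 ≈ 171.21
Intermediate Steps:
c = 31595/3849 (c = 31595*(1/3849) = 31595/3849 ≈ 8.2086)
(Z(128, 163) + c) + 1/(-29633) = (163 + 31595/3849) + 1/(-29633) = 658982/3849 - 1/29633 = 19527609757/114057417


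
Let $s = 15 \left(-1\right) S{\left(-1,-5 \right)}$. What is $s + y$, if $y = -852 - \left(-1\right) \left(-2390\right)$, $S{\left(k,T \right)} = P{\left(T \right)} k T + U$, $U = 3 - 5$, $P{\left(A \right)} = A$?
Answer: $-2837$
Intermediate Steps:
$U = -2$ ($U = 3 - 5 = -2$)
$S{\left(k,T \right)} = -2 + k T^{2}$ ($S{\left(k,T \right)} = T k T - 2 = k T^{2} - 2 = -2 + k T^{2}$)
$y = -3242$ ($y = -852 - 2390 = -3242$)
$s = 405$ ($s = 15 \left(-1\right) \left(-2 - \left(-5\right)^{2}\right) = - 15 \left(-2 - 25\right) = \left(-15\right) \left(-27\right) = 405$)
$s + y = 405 - 3242 = -2837$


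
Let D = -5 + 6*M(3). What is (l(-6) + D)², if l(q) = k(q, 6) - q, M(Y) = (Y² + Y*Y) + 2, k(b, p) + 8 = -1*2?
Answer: 12321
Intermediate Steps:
k(b, p) = -10 (k(b, p) = -8 - 1*2 = -8 - 2 = -10)
M(Y) = 2 + 2*Y² (M(Y) = (Y² + Y²) + 2 = 2*Y² + 2 = 2 + 2*Y²)
l(q) = -10 - q
D = 115 (D = -5 + 6*(2 + 2*3²) = -5 + 6*(2 + 2*9) = -5 + 6*(2 + 18) = -5 + 6*20 = -5 + 120 = 115)
(l(-6) + D)² = ((-10 - 1*(-6)) + 115)² = ((-10 + 6) + 115)² = (-4 + 115)² = 111² = 12321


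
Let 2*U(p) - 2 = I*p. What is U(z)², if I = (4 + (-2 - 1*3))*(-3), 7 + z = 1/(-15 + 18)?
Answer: 81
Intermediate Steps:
z = -20/3 (z = -7 + 1/(-15 + 18) = -7 + 1/3 = -7 + ⅓ = -20/3 ≈ -6.6667)
I = 3 (I = (4 + (-2 - 3))*(-3) = (4 - 5)*(-3) = -1*(-3) = 3)
U(p) = 1 + 3*p/2 (U(p) = 1 + (3*p)/2 = 1 + 3*p/2)
U(z)² = (1 + (3/2)*(-20/3))² = (1 - 10)² = (-9)² = 81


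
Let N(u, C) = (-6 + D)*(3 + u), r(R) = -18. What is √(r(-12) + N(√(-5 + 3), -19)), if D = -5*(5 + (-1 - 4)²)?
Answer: √(-486 - 156*I*√2) ≈ 4.8852 - 22.58*I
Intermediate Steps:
D = -150 (D = -5*(5 + (-5)²) = -5*(5 + 25) = -5*30 = -150)
N(u, C) = -468 - 156*u (N(u, C) = (-6 - 150)*(3 + u) = -156*(3 + u) = -468 - 156*u)
√(r(-12) + N(√(-5 + 3), -19)) = √(-18 + (-468 - 156*√(-5 + 3))) = √(-18 + (-468 - 156*I*√2)) = √(-486 - 156*I*√2)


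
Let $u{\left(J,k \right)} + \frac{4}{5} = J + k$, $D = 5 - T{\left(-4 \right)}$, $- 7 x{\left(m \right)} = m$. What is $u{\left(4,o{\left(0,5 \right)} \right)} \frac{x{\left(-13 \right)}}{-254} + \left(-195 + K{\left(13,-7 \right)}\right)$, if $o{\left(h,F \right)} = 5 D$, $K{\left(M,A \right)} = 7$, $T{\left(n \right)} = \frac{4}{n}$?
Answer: $- \frac{836739}{4445} \approx -188.24$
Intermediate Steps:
$x{\left(m \right)} = - \frac{m}{7}$
$D = 6$ ($D = 5 - \frac{4}{-4} = 5 - 4 \left(- \frac{1}{4}\right) = 5 - -1 = 5 + 1 = 6$)
$o{\left(h,F \right)} = 30$ ($o{\left(h,F \right)} = 5 \cdot 6 = 30$)
$u{\left(J,k \right)} = - \frac{4}{5} + J + k$ ($u{\left(J,k \right)} = - \frac{4}{5} + \left(J + k\right) = - \frac{4}{5} + J + k$)
$u{\left(4,o{\left(0,5 \right)} \right)} \frac{x{\left(-13 \right)}}{-254} + \left(-195 + K{\left(13,-7 \right)}\right) = \left(- \frac{4}{5} + 4 + 30\right) \frac{\left(- \frac{1}{7}\right) \left(-13\right)}{-254} + \left(-195 + 7\right) = \frac{166 \cdot \frac{13}{7} \left(- \frac{1}{254}\right)}{5} - 188 = \frac{166}{5} \left(- \frac{13}{1778}\right) - 188 = - \frac{1079}{4445} - 188 = - \frac{836739}{4445}$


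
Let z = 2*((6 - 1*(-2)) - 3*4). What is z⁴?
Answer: 4096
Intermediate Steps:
z = -8 (z = 2*((6 + 2) - 12) = 2*(8 - 12) = 2*(-4) = -8)
z⁴ = (-8)⁴ = 4096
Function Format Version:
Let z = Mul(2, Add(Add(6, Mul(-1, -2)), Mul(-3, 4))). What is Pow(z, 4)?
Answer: 4096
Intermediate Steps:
z = -8 (z = Mul(2, Add(Add(6, 2), -12)) = Mul(2, Add(8, -12)) = Mul(2, -4) = -8)
Pow(z, 4) = Pow(-8, 4) = 4096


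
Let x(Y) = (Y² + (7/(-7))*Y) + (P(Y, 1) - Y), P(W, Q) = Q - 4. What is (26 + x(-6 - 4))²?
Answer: 20449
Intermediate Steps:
P(W, Q) = -4 + Q
x(Y) = -3 + Y² - 2*Y (x(Y) = (Y² + (7/(-7))*Y) + ((-4 + 1) - Y) = (Y² + (7*(-⅐))*Y) + (-3 - Y) = (Y² - Y) + (-3 - Y) = -3 + Y² - 2*Y)
(26 + x(-6 - 4))² = (26 + (-3 + (-6 - 4)² - 2*(-6 - 4)))² = (26 + (-3 + (-10)² - 2*(-10)))² = (26 + (-3 + 100 + 20))² = (26 + 117)² = 143² = 20449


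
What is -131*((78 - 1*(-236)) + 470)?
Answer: -102704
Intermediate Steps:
-131*((78 - 1*(-236)) + 470) = -131*((78 + 236) + 470) = -131*(314 + 470) = -131*784 = -102704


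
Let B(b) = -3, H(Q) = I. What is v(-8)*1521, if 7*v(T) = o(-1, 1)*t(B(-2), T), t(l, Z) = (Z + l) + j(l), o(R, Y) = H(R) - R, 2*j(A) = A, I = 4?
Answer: -190125/14 ≈ -13580.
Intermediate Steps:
H(Q) = 4
j(A) = A/2
o(R, Y) = 4 - R
t(l, Z) = Z + 3*l/2 (t(l, Z) = (Z + l) + l/2 = Z + 3*l/2)
v(T) = -45/14 + 5*T/7 (v(T) = ((4 - 1*(-1))*(T + (3/2)*(-3)))/7 = ((4 + 1)*(T - 9/2))/7 = (5*(-9/2 + T))/7 = (-45/2 + 5*T)/7 = -45/14 + 5*T/7)
v(-8)*1521 = (-45/14 + (5/7)*(-8))*1521 = (-45/14 - 40/7)*1521 = -125/14*1521 = -190125/14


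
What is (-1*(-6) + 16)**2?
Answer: 484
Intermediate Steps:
(-1*(-6) + 16)**2 = (6 + 16)**2 = 22**2 = 484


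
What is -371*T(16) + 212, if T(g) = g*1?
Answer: -5724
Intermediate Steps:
T(g) = g
-371*T(16) + 212 = -371*16 + 212 = -5936 + 212 = -5724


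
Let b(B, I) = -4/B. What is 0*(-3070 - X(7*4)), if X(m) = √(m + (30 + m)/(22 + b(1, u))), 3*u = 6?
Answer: 0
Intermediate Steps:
u = 2 (u = (⅓)*6 = 2)
X(m) = √(5/3 + 19*m/18) (X(m) = √(m + (30 + m)/(22 - 4/1)) = √(m + (30 + m)/(22 - 4*1)) = √(m + (30 + m)/(22 - 4)) = √(m + (30 + m)/18) = √(m + (30 + m)*(1/18)) = √(m + (5/3 + m/18)) = √(5/3 + 19*m/18))
0*(-3070 - X(7*4)) = 0*(-3070 - √(60 + 38*(7*4))/6) = 0*(-3070 - √(60 + 38*28)/6) = 0*(-3070 - √(60 + 1064)/6) = 0*(-3070 - √1124/6) = 0*(-3070 - 2*√281/6) = 0*(-3070 - √281/3) = 0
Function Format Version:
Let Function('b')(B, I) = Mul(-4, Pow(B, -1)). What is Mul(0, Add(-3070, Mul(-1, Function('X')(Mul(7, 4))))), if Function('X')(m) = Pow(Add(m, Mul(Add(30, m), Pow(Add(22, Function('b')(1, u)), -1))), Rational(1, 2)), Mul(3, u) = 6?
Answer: 0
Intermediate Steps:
u = 2 (u = Mul(Rational(1, 3), 6) = 2)
Function('X')(m) = Pow(Add(Rational(5, 3), Mul(Rational(19, 18), m)), Rational(1, 2)) (Function('X')(m) = Pow(Add(m, Mul(Add(30, m), Pow(Add(22, Mul(-4, Pow(1, -1))), -1))), Rational(1, 2)) = Pow(Add(m, Mul(Add(30, m), Pow(Add(22, Mul(-4, 1)), -1))), Rational(1, 2)) = Pow(Add(m, Mul(Add(30, m), Pow(Add(22, -4), -1))), Rational(1, 2)) = Pow(Add(m, Mul(Add(30, m), Pow(18, -1))), Rational(1, 2)) = Pow(Add(m, Mul(Add(30, m), Rational(1, 18))), Rational(1, 2)) = Pow(Add(m, Add(Rational(5, 3), Mul(Rational(1, 18), m))), Rational(1, 2)) = Pow(Add(Rational(5, 3), Mul(Rational(19, 18), m)), Rational(1, 2)))
Mul(0, Add(-3070, Mul(-1, Function('X')(Mul(7, 4))))) = Mul(0, Add(-3070, Mul(-1, Mul(Rational(1, 6), Pow(Add(60, Mul(38, Mul(7, 4))), Rational(1, 2)))))) = Mul(0, Add(-3070, Mul(-1, Mul(Rational(1, 6), Pow(Add(60, Mul(38, 28)), Rational(1, 2)))))) = Mul(0, Add(-3070, Mul(-1, Mul(Rational(1, 6), Pow(Add(60, 1064), Rational(1, 2)))))) = Mul(0, Add(-3070, Mul(-1, Mul(Rational(1, 6), Pow(1124, Rational(1, 2)))))) = Mul(0, Add(-3070, Mul(-1, Mul(Rational(1, 6), Mul(2, Pow(281, Rational(1, 2))))))) = Mul(0, Add(-3070, Mul(-1, Mul(Rational(1, 3), Pow(281, Rational(1, 2)))))) = Mul(0, Add(-3070, Mul(Rational(-1, 3), Pow(281, Rational(1, 2))))) = 0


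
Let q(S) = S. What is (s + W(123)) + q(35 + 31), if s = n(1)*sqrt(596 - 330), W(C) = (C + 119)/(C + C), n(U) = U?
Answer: 8239/123 + sqrt(266) ≈ 83.293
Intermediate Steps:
W(C) = (119 + C)/(2*C) (W(C) = (119 + C)/((2*C)) = (119 + C)*(1/(2*C)) = (119 + C)/(2*C))
s = sqrt(266) (s = 1*sqrt(596 - 330) = 1*sqrt(266) = sqrt(266) ≈ 16.310)
(s + W(123)) + q(35 + 31) = (sqrt(266) + (1/2)*(119 + 123)/123) + (35 + 31) = (sqrt(266) + (1/2)*(1/123)*242) + 66 = (sqrt(266) + 121/123) + 66 = (121/123 + sqrt(266)) + 66 = 8239/123 + sqrt(266)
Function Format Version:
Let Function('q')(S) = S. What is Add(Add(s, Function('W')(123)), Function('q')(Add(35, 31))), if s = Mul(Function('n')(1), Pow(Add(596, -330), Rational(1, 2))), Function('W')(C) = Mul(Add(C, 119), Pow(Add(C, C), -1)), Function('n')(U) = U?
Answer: Add(Rational(8239, 123), Pow(266, Rational(1, 2))) ≈ 83.293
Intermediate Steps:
Function('W')(C) = Mul(Rational(1, 2), Pow(C, -1), Add(119, C)) (Function('W')(C) = Mul(Add(119, C), Pow(Mul(2, C), -1)) = Mul(Add(119, C), Mul(Rational(1, 2), Pow(C, -1))) = Mul(Rational(1, 2), Pow(C, -1), Add(119, C)))
s = Pow(266, Rational(1, 2)) (s = Mul(1, Pow(Add(596, -330), Rational(1, 2))) = Mul(1, Pow(266, Rational(1, 2))) = Pow(266, Rational(1, 2)) ≈ 16.310)
Add(Add(s, Function('W')(123)), Function('q')(Add(35, 31))) = Add(Add(Pow(266, Rational(1, 2)), Mul(Rational(1, 2), Pow(123, -1), Add(119, 123))), Add(35, 31)) = Add(Add(Pow(266, Rational(1, 2)), Mul(Rational(1, 2), Rational(1, 123), 242)), 66) = Add(Add(Pow(266, Rational(1, 2)), Rational(121, 123)), 66) = Add(Add(Rational(121, 123), Pow(266, Rational(1, 2))), 66) = Add(Rational(8239, 123), Pow(266, Rational(1, 2)))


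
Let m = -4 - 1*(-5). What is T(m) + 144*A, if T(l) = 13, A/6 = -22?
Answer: -18995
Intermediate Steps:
A = -132 (A = 6*(-22) = -132)
m = 1 (m = -4 + 5 = 1)
T(m) + 144*A = 13 + 144*(-132) = 13 - 19008 = -18995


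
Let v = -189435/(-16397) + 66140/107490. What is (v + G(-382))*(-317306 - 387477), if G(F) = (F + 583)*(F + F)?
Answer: 19074048423466337377/176251353 ≈ 1.0822e+11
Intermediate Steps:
G(F) = 2*F*(583 + F) (G(F) = (583 + F)*(2*F) = 2*F*(583 + F))
v = 2144686573/176251353 (v = -189435*(-1/16397) + 66140*(1/107490) = 189435/16397 + 6614/10749 = 2144686573/176251353 ≈ 12.168)
(v + G(-382))*(-317306 - 387477) = (2144686573/176251353 + 2*(-382)*(583 - 382))*(-317306 - 387477) = (2144686573/176251353 + 2*(-382)*201)*(-704783) = (2144686573/176251353 - 153564)*(-704783) = -27063718085519/176251353*(-704783) = 19074048423466337377/176251353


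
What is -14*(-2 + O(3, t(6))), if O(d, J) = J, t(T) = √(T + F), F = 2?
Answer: 28 - 28*√2 ≈ -11.598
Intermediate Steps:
t(T) = √(2 + T) (t(T) = √(T + 2) = √(2 + T))
-14*(-2 + O(3, t(6))) = -14*(-2 + √(2 + 6)) = -14*(-2 + √8) = -14*(-2 + 2*√2) = 28 - 28*√2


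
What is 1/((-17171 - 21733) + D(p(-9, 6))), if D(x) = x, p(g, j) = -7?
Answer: -1/38911 ≈ -2.5700e-5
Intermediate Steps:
1/((-17171 - 21733) + D(p(-9, 6))) = 1/((-17171 - 21733) - 7) = 1/(-38904 - 7) = 1/(-38911) = -1/38911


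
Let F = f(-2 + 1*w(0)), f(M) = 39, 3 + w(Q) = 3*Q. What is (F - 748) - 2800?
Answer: -3509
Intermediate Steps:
w(Q) = -3 + 3*Q
F = 39
(F - 748) - 2800 = (39 - 748) - 2800 = -709 - 2800 = -3509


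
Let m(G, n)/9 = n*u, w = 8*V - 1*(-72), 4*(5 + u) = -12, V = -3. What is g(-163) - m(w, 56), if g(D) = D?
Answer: 3869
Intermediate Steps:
u = -8 (u = -5 + (¼)*(-12) = -5 - 3 = -8)
w = 48 (w = 8*(-3) - 1*(-72) = -24 + 72 = 48)
m(G, n) = -72*n (m(G, n) = 9*(n*(-8)) = 9*(-8*n) = -72*n)
g(-163) - m(w, 56) = -163 - (-72)*56 = -163 - 1*(-4032) = -163 + 4032 = 3869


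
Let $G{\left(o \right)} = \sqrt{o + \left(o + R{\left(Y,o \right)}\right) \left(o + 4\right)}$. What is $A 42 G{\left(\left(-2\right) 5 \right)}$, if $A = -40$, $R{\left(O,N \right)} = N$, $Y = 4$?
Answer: $- 1680 \sqrt{110} \approx -17620.0$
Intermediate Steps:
$G{\left(o \right)} = \sqrt{o + 2 o \left(4 + o\right)}$ ($G{\left(o \right)} = \sqrt{o + \left(o + o\right) \left(o + 4\right)} = \sqrt{o + 2 o \left(4 + o\right)}$)
$A 42 G{\left(\left(-2\right) 5 \right)} = \left(-40\right) 42 \sqrt{\left(-2\right) 5 \left(9 + 2 \left(\left(-2\right) 5\right)\right)} = - 1680 \sqrt{- 10 \left(9 + 2 \left(-10\right)\right)} = - 1680 \sqrt{- 10 \left(9 - 20\right)} = - 1680 \sqrt{\left(-10\right) \left(-11\right)} = - 1680 \sqrt{110}$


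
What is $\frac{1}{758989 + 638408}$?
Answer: $\frac{1}{1397397} \approx 7.1562 \cdot 10^{-7}$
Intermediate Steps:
$\frac{1}{758989 + 638408} = \frac{1}{1397397}$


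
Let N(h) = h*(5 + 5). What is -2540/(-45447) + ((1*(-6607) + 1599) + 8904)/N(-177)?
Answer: -9586984/4468955 ≈ -2.1452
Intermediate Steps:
N(h) = 10*h (N(h) = h*10 = 10*h)
-2540/(-45447) + ((1*(-6607) + 1599) + 8904)/N(-177) = -2540/(-45447) + ((1*(-6607) + 1599) + 8904)/((10*(-177))) = -2540*(-1/45447) + ((-6607 + 1599) + 8904)/(-1770) = 2540/45447 + (-5008 + 8904)*(-1/1770) = 2540/45447 + 3896*(-1/1770) = 2540/45447 - 1948/885 = -9586984/4468955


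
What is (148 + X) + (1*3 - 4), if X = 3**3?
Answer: 174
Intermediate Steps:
X = 27
(148 + X) + (1*3 - 4) = (148 + 27) + (1*3 - 4) = 175 + (3 - 4) = 175 - 1 = 174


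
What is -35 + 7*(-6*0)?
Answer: -35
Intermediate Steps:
-35 + 7*(-6*0) = -35 + 7*0 = -35 + 0 = -35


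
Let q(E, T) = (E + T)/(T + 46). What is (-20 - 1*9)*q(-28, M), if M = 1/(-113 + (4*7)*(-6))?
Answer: 228201/12925 ≈ 17.656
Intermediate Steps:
M = -1/281 (M = 1/(-113 + 28*(-6)) = 1/(-113 - 168) = 1/(-281) = -1/281 ≈ -0.0035587)
q(E, T) = (E + T)/(46 + T)
(-20 - 1*9)*q(-28, M) = (-20 - 1*9)*((-28 - 1/281)/(46 - 1/281)) = (-20 - 9)*(-7869/281/(12925/281)) = -8149*(-7869)/(12925*281) = -29*(-7869/12925) = 228201/12925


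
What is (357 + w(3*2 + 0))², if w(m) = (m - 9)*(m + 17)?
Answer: 82944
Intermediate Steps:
w(m) = (-9 + m)*(17 + m)
(357 + w(3*2 + 0))² = (357 + (-153 + (3*2 + 0)² + 8*(3*2 + 0)))² = (357 + (-153 + (6 + 0)² + 8*(6 + 0)))² = (357 + (-153 + 6² + 8*6))² = (357 + (-153 + 36 + 48))² = (357 - 69)² = 288² = 82944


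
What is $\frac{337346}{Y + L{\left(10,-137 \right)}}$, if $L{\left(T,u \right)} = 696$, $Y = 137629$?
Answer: $\frac{337346}{138325} \approx 2.4388$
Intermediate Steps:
$\frac{337346}{Y + L{\left(10,-137 \right)}} = \frac{337346}{137629 + 696} = \frac{337346}{138325}$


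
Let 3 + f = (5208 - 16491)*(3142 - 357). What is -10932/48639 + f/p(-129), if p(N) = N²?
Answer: -56613811162/29977837 ≈ -1888.5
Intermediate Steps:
f = -31423158 (f = -3 + (5208 - 16491)*(3142 - 357) = -3 - 11283*2785 = -3 - 31423155 = -31423158)
-10932/48639 + f/p(-129) = -10932/48639 - 31423158/((-129)²) = -10932*1/48639 - 31423158/16641 = -3644/16213 - 31423158*1/16641 = -3644/16213 - 3491462/1849 = -56613811162/29977837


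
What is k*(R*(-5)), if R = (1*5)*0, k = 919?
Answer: 0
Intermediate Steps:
R = 0 (R = 5*0 = 0)
k*(R*(-5)) = 919*(0*(-5)) = 919*0 = 0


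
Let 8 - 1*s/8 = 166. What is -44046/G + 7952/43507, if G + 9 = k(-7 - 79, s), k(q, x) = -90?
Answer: 213010730/478577 ≈ 445.09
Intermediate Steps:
s = -1264 (s = 64 - 8*166 = 64 - 1328 = -1264)
G = -99 (G = -9 - 90 = -99)
-44046/G + 7952/43507 = -44046/(-99) + 7952/43507 = -44046*(-1/99) + 7952*(1/43507) = 4894/11 + 7952/43507 = 213010730/478577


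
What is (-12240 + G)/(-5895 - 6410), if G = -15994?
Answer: 28234/12305 ≈ 2.2945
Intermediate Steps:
(-12240 + G)/(-5895 - 6410) = (-12240 - 15994)/(-5895 - 6410) = -28234/(-12305) = -28234*(-1/12305) = 28234/12305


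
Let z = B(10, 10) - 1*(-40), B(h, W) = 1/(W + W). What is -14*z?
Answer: -5607/10 ≈ -560.70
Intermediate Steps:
B(h, W) = 1/(2*W)
z = 801/20 (z = (½)/10 - 1*(-40) = (½)*(⅒) + 40 = 1/20 + 40 = 801/20 ≈ 40.050)
-14*z = -14*801/20 = -5607/10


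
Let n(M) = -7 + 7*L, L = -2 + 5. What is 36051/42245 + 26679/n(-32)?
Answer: 161079867/84490 ≈ 1906.5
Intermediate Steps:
L = 3
n(M) = 14 (n(M) = -7 + 7*3 = -7 + 21 = 14)
36051/42245 + 26679/n(-32) = 36051/42245 + 26679/14 = 161079867/84490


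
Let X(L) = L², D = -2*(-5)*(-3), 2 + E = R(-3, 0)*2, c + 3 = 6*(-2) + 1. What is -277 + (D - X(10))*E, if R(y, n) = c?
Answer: 3623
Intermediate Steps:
c = -14 (c = -3 + (6*(-2) + 1) = -3 + (-12 + 1) = -3 - 11 = -14)
R(y, n) = -14
E = -30 (E = -2 - 14*2 = -2 - 28 = -30)
D = -30 (D = 10*(-3) = -30)
-277 + (D - X(10))*E = -277 + (-30 - 1*10²)*(-30) = -277 + (-30 - 1*100)*(-30) = -277 + (-30 - 100)*(-30) = -277 - 130*(-30) = -277 + 3900 = 3623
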